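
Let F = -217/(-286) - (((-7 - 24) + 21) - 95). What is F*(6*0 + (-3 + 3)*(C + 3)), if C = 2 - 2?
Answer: 0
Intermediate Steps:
C = 0
F = 30247/286 (F = -217*(-1/286) - ((-31 + 21) - 95) = 217/286 - (-10 - 95) = 217/286 - 1*(-105) = 217/286 + 105 = 30247/286 ≈ 105.76)
F*(6*0 + (-3 + 3)*(C + 3)) = 30247*(6*0 + (-3 + 3)*(0 + 3))/286 = 30247*(0 + 0*3)/286 = 30247*(0 + 0)/286 = (30247/286)*0 = 0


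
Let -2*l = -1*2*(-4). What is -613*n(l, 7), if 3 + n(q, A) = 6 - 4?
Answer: 613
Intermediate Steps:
l = -4 (l = -(-1*2)*(-4)/2 = -(-1)*(-4) = -½*8 = -4)
n(q, A) = -1 (n(q, A) = -3 + (6 - 4) = -3 + 2 = -1)
-613*n(l, 7) = -613*(-1) = 613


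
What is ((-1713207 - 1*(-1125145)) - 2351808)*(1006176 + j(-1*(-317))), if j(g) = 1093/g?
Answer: -937697657244950/317 ≈ -2.9580e+12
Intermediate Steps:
((-1713207 - 1*(-1125145)) - 2351808)*(1006176 + j(-1*(-317))) = ((-1713207 - 1*(-1125145)) - 2351808)*(1006176 + 1093/((-1*(-317)))) = ((-1713207 + 1125145) - 2351808)*(1006176 + 1093/317) = (-588062 - 2351808)*(1006176 + 1093*(1/317)) = -2939870*(1006176 + 1093/317) = -2939870*318958885/317 = -937697657244950/317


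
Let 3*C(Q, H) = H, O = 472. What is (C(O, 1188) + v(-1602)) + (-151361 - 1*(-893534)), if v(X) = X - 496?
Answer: 740471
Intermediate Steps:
C(Q, H) = H/3
v(X) = -496 + X
(C(O, 1188) + v(-1602)) + (-151361 - 1*(-893534)) = ((⅓)*1188 + (-496 - 1602)) + (-151361 - 1*(-893534)) = (396 - 2098) + (-151361 + 893534) = -1702 + 742173 = 740471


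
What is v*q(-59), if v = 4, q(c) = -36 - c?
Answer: 92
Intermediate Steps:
v*q(-59) = 4*(-36 - 1*(-59)) = 4*(-36 + 59) = 4*23 = 92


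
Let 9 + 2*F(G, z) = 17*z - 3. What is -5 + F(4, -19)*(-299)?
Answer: 100155/2 ≈ 50078.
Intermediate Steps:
F(G, z) = -6 + 17*z/2 (F(G, z) = -9/2 + (17*z - 3)/2 = -9/2 + (-3 + 17*z)/2 = -9/2 + (-3/2 + 17*z/2) = -6 + 17*z/2)
-5 + F(4, -19)*(-299) = -5 + (-6 + (17/2)*(-19))*(-299) = -5 + (-6 - 323/2)*(-299) = -5 - 335/2*(-299) = -5 + 100165/2 = 100155/2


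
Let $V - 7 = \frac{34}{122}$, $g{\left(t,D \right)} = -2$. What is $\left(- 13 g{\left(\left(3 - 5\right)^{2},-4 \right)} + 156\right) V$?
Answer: $\frac{80808}{61} \approx 1324.7$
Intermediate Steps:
$V = \frac{444}{61}$ ($V = 7 + \frac{34}{122} = 7 + 34 \cdot \frac{1}{122} = 7 + \frac{17}{61} = \frac{444}{61} \approx 7.2787$)
$\left(- 13 g{\left(\left(3 - 5\right)^{2},-4 \right)} + 156\right) V = \left(\left(-13\right) \left(-2\right) + 156\right) \frac{444}{61} = \left(26 + 156\right) \frac{444}{61} = 182 \cdot \frac{444}{61} = \frac{80808}{61}$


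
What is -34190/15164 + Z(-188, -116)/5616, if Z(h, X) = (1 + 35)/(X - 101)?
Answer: -289353761/128332932 ≈ -2.2547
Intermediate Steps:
Z(h, X) = 36/(-101 + X)
-34190/15164 + Z(-188, -116)/5616 = -34190/15164 + (36/(-101 - 116))/5616 = -34190*1/15164 + (36/(-217))*(1/5616) = -17095/7582 + (36*(-1/217))*(1/5616) = -17095/7582 - 36/217*1/5616 = -17095/7582 - 1/33852 = -289353761/128332932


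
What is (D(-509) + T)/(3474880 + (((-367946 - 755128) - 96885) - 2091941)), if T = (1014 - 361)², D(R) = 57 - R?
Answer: 85395/32596 ≈ 2.6198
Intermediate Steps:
T = 426409 (T = 653² = 426409)
(D(-509) + T)/(3474880 + (((-367946 - 755128) - 96885) - 2091941)) = ((57 - 1*(-509)) + 426409)/(3474880 + (((-367946 - 755128) - 96885) - 2091941)) = ((57 + 509) + 426409)/(3474880 + ((-1123074 - 96885) - 2091941)) = (566 + 426409)/(3474880 + (-1219959 - 2091941)) = 426975/(3474880 - 3311900) = 426975/162980 = 426975*(1/162980) = 85395/32596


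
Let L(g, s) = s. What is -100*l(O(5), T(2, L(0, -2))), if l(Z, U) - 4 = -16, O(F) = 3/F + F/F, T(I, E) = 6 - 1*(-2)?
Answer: 1200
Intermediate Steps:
T(I, E) = 8 (T(I, E) = 6 + 2 = 8)
O(F) = 1 + 3/F (O(F) = 3/F + 1 = 1 + 3/F)
l(Z, U) = -12 (l(Z, U) = 4 - 16 = -12)
-100*l(O(5), T(2, L(0, -2))) = -100*(-12) = 1200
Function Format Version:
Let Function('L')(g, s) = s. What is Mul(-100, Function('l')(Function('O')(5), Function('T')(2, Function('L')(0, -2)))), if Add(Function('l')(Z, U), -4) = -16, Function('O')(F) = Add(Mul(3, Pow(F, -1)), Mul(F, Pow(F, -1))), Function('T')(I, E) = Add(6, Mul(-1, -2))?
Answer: 1200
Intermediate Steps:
Function('T')(I, E) = 8 (Function('T')(I, E) = Add(6, 2) = 8)
Function('O')(F) = Add(1, Mul(3, Pow(F, -1))) (Function('O')(F) = Add(Mul(3, Pow(F, -1)), 1) = Add(1, Mul(3, Pow(F, -1))))
Function('l')(Z, U) = -12 (Function('l')(Z, U) = Add(4, -16) = -12)
Mul(-100, Function('l')(Function('O')(5), Function('T')(2, Function('L')(0, -2)))) = Mul(-100, -12) = 1200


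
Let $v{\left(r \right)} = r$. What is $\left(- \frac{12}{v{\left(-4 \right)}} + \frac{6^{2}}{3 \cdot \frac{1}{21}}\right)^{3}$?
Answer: $16581375$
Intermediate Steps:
$\left(- \frac{12}{v{\left(-4 \right)}} + \frac{6^{2}}{3 \cdot \frac{1}{21}}\right)^{3} = \left(- \frac{12}{-4} + \frac{6^{2}}{3 \cdot \frac{1}{21}}\right)^{3} = \left(\left(-12\right) \left(- \frac{1}{4}\right) + \frac{36}{3 \cdot \frac{1}{21}}\right)^{3} = \left(3 + 36 \frac{1}{\frac{1}{7}}\right)^{3} = \left(3 + 36 \cdot 7\right)^{3} = \left(3 + 252\right)^{3} = 255^{3} = 16581375$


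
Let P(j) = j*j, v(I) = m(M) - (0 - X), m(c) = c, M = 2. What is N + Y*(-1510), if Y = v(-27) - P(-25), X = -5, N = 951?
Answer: 949231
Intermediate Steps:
v(I) = -3 (v(I) = 2 - (0 - 1*(-5)) = 2 - (0 + 5) = 2 - 1*5 = 2 - 5 = -3)
P(j) = j²
Y = -628 (Y = -3 - 1*(-25)² = -3 - 1*625 = -3 - 625 = -628)
N + Y*(-1510) = 951 - 628*(-1510) = 951 + 948280 = 949231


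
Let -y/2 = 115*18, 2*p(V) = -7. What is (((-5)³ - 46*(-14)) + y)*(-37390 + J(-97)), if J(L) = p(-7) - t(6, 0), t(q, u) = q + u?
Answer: 270847179/2 ≈ 1.3542e+8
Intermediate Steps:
p(V) = -7/2 (p(V) = (½)*(-7) = -7/2)
y = -4140 (y = -230*18 = -2*2070 = -4140)
J(L) = -19/2 (J(L) = -7/2 - (6 + 0) = -7/2 - 1*6 = -7/2 - 6 = -19/2)
(((-5)³ - 46*(-14)) + y)*(-37390 + J(-97)) = (((-5)³ - 46*(-14)) - 4140)*(-37390 - 19/2) = ((-125 + 644) - 4140)*(-74799/2) = (519 - 4140)*(-74799/2) = -3621*(-74799/2) = 270847179/2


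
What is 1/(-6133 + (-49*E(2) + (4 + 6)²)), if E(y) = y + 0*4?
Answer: -1/6131 ≈ -0.00016311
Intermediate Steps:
E(y) = y (E(y) = y + 0 = y)
1/(-6133 + (-49*E(2) + (4 + 6)²)) = 1/(-6133 + (-49*2 + (4 + 6)²)) = 1/(-6133 + (-98 + 10²)) = 1/(-6133 + (-98 + 100)) = 1/(-6133 + 2) = 1/(-6131) = -1/6131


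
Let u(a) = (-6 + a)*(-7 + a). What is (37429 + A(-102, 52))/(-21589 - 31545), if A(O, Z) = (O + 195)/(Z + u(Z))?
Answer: -79424431/112750348 ≈ -0.70443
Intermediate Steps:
u(a) = (-7 + a)*(-6 + a)
A(O, Z) = (195 + O)/(42 + Z² - 12*Z) (A(O, Z) = (O + 195)/(Z + (42 + Z² - 13*Z)) = (195 + O)/(42 + Z² - 12*Z))
(37429 + A(-102, 52))/(-21589 - 31545) = (37429 + (195 - 102)/(42 + 52² - 12*52))/(-21589 - 31545) = (37429 + 93/(42 + 2704 - 624))/(-53134) = (37429 + 93/2122)*(-1/53134) = (79424431/2122)*(-1/53134) = -79424431/112750348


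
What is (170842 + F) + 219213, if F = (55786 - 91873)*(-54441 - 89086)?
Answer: 5179848904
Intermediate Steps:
F = 5179458849 (F = -36087*(-143527) = 5179458849)
(170842 + F) + 219213 = (170842 + 5179458849) + 219213 = 5179629691 + 219213 = 5179848904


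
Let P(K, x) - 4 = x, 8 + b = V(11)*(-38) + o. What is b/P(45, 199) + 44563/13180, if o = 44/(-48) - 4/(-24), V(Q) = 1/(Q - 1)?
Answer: 444044/133777 ≈ 3.3193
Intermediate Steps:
V(Q) = 1/(-1 + Q)
o = -¾ (o = 44*(-1/48) - 4*(-1/24) = -11/12 + ⅙ = -¾ ≈ -0.75000)
b = -251/20 (b = -8 + (-38/(-1 + 11) - ¾) = -8 + (-38/10 - ¾) = -8 + ((⅒)*(-38) - ¾) = -8 + (-19/5 - ¾) = -8 - 91/20 = -251/20 ≈ -12.550)
P(K, x) = 4 + x
b/P(45, 199) + 44563/13180 = -251/(20*(4 + 199)) + 44563/13180 = -251/20/203 + 44563*(1/13180) = -251/20*1/203 + 44563/13180 = -251/4060 + 44563/13180 = 444044/133777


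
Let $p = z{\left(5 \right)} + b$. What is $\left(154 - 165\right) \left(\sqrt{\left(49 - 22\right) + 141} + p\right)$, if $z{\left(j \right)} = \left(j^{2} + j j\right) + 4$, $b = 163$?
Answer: $-2387 - 22 \sqrt{42} \approx -2529.6$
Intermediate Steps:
$z{\left(j \right)} = 4 + 2 j^{2}$ ($z{\left(j \right)} = \left(j^{2} + j^{2}\right) + 4 = 2 j^{2} + 4 = 4 + 2 j^{2}$)
$p = 217$ ($p = \left(4 + 2 \cdot 5^{2}\right) + 163 = \left(4 + 2 \cdot 25\right) + 163 = \left(4 + 50\right) + 163 = 54 + 163 = 217$)
$\left(154 - 165\right) \left(\sqrt{\left(49 - 22\right) + 141} + p\right) = \left(154 - 165\right) \left(\sqrt{\left(49 - 22\right) + 141} + 217\right) = - 11 \left(\sqrt{\left(49 - 22\right) + 141} + 217\right) = - 11 \left(\sqrt{27 + 141} + 217\right) = - 11 \left(\sqrt{168} + 217\right) = - 11 \left(2 \sqrt{42} + 217\right) = - 11 \left(217 + 2 \sqrt{42}\right) = -2387 - 22 \sqrt{42}$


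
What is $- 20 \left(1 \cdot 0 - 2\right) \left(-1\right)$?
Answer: $-40$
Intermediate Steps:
$- 20 \left(1 \cdot 0 - 2\right) \left(-1\right) = - 20 \left(0 - 2\right) \left(-1\right) = \left(-20\right) \left(-2\right) \left(-1\right) = 40 \left(-1\right) = -40$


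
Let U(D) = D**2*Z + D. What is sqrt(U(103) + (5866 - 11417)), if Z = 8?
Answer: 8*sqrt(1241) ≈ 281.82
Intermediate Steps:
U(D) = D + 8*D**2 (U(D) = D**2*8 + D = 8*D**2 + D = D + 8*D**2)
sqrt(U(103) + (5866 - 11417)) = sqrt(103*(1 + 8*103) + (5866 - 11417)) = sqrt(103*(1 + 824) - 5551) = sqrt(103*825 - 5551) = sqrt(84975 - 5551) = sqrt(79424) = 8*sqrt(1241)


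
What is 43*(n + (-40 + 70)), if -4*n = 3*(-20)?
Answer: 1935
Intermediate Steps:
n = 15 (n = -3*(-20)/4 = -¼*(-60) = 15)
43*(n + (-40 + 70)) = 43*(15 + (-40 + 70)) = 43*(15 + 30) = 43*45 = 1935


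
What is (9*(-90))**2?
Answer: 656100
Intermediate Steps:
(9*(-90))**2 = (-810)**2 = 656100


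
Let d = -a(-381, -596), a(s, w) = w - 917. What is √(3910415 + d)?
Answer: 2*√977982 ≈ 1977.9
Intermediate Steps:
a(s, w) = -917 + w
d = 1513 (d = -(-917 - 596) = -1*(-1513) = 1513)
√(3910415 + d) = √(3910415 + 1513) = √3911928 = 2*√977982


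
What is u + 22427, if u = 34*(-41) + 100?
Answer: 21133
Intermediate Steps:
u = -1294 (u = -1394 + 100 = -1294)
u + 22427 = -1294 + 22427 = 21133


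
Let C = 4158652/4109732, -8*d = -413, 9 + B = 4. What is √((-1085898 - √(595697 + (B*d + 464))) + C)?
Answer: √(-4585172100747564172 - 1055618569489*√9534446)/2054866 ≈ 1042.4*I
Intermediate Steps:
B = -5 (B = -9 + 4 = -5)
d = 413/8 (d = -⅛*(-413) = 413/8 ≈ 51.625)
C = 1039663/1027433 (C = 4158652*(1/4109732) = 1039663/1027433 ≈ 1.0119)
√((-1085898 - √(595697 + (B*d + 464))) + C) = √((-1085898 - √(595697 + (-5*413/8 + 464))) + 1039663/1027433) = √((-1085898 - √(595697 + (-2065/8 + 464))) + 1039663/1027433) = √((-1085898 - √(595697 + 1647/8)) + 1039663/1027433) = √((-1085898 - √(4767223/8)) + 1039663/1027433) = √((-1085898 - √9534446/4) + 1039663/1027433) = √(-1115686400171/1027433 - √9534446/4)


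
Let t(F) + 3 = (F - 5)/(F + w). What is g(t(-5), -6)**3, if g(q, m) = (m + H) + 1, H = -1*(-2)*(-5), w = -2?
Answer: -3375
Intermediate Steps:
t(F) = -3 + (-5 + F)/(-2 + F) (t(F) = -3 + (F - 5)/(F - 2) = -3 + (-5 + F)/(-2 + F))
H = -10 (H = 2*(-5) = -10)
g(q, m) = -9 + m (g(q, m) = (m - 10) + 1 = (-10 + m) + 1 = -9 + m)
g(t(-5), -6)**3 = (-9 - 6)**3 = (-15)**3 = -3375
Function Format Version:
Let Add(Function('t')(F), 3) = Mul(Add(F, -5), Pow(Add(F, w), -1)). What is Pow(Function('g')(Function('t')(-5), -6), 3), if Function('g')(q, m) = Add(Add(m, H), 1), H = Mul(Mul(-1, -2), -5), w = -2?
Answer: -3375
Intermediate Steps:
Function('t')(F) = Add(-3, Mul(Pow(Add(-2, F), -1), Add(-5, F))) (Function('t')(F) = Add(-3, Mul(Add(F, -5), Pow(Add(F, -2), -1))) = Add(-3, Mul(Add(-5, F), Pow(Add(-2, F), -1))) = Add(-3, Mul(Pow(Add(-2, F), -1), Add(-5, F))))
H = -10 (H = Mul(2, -5) = -10)
Function('g')(q, m) = Add(-9, m) (Function('g')(q, m) = Add(Add(m, -10), 1) = Add(Add(-10, m), 1) = Add(-9, m))
Pow(Function('g')(Function('t')(-5), -6), 3) = Pow(Add(-9, -6), 3) = Pow(-15, 3) = -3375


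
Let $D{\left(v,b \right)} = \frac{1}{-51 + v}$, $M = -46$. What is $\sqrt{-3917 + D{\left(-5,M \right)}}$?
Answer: $\frac{i \sqrt{3070942}}{28} \approx 62.586 i$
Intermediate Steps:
$\sqrt{-3917 + D{\left(-5,M \right)}} = \sqrt{-3917 + \frac{1}{-51 - 5}} = \sqrt{-3917 + \frac{1}{-56}} = \sqrt{-3917 - \frac{1}{56}} = \sqrt{- \frac{219353}{56}} = \frac{i \sqrt{3070942}}{28}$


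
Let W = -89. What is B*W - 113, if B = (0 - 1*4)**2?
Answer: -1537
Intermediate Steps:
B = 16 (B = (0 - 4)**2 = (-4)**2 = 16)
B*W - 113 = 16*(-89) - 113 = -1424 - 113 = -1537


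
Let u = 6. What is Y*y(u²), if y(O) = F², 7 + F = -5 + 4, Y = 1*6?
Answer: 384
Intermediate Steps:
Y = 6
F = -8 (F = -7 + (-5 + 4) = -7 - 1 = -8)
y(O) = 64 (y(O) = (-8)² = 64)
Y*y(u²) = 6*64 = 384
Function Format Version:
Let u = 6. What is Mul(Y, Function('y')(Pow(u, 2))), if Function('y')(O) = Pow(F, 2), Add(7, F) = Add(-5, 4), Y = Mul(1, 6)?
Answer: 384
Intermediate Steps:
Y = 6
F = -8 (F = Add(-7, Add(-5, 4)) = Add(-7, -1) = -8)
Function('y')(O) = 64 (Function('y')(O) = Pow(-8, 2) = 64)
Mul(Y, Function('y')(Pow(u, 2))) = Mul(6, 64) = 384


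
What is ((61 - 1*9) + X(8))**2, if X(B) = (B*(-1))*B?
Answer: 144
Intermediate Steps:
X(B) = -B**2 (X(B) = (-B)*B = -B**2)
((61 - 1*9) + X(8))**2 = ((61 - 1*9) - 1*8**2)**2 = ((61 - 9) - 1*64)**2 = (52 - 64)**2 = (-12)**2 = 144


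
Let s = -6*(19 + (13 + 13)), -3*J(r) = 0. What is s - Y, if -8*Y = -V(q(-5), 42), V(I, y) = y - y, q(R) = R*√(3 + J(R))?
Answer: -270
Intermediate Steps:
J(r) = 0 (J(r) = -⅓*0 = 0)
q(R) = R*√3 (q(R) = R*√(3 + 0) = R*√3)
V(I, y) = 0
Y = 0 (Y = -(-1)*0/8 = -⅛*0 = 0)
s = -270 (s = -6*(19 + 26) = -6*45 = -270)
s - Y = -270 - 1*0 = -270 + 0 = -270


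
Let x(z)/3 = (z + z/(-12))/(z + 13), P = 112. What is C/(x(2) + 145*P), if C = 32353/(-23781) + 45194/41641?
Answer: -2724527590/160822605420677 ≈ -1.6941e-5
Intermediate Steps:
x(z) = 11*z/(4*(13 + z)) (x(z) = 3*((z + z/(-12))/(z + 13)) = 3*((z + z*(-1/12))/(13 + z)) = 3*((z - z/12)/(13 + z)) = 3*((11*z/12)/(13 + z)) = 3*(11*z/(12*(13 + z))) = 11*z/(4*(13 + z)))
C = -272452759/990264621 (C = 32353*(-1/23781) + 45194*(1/41641) = -32353/23781 + 45194/41641 = -272452759/990264621 ≈ -0.27513)
C/(x(2) + 145*P) = -272452759/(990264621*((11/4)*2/(13 + 2) + 145*112)) = -272452759/(990264621*((11/4)*2/15 + 16240)) = -272452759/(990264621*((11/4)*2*(1/15) + 16240)) = -272452759/(990264621*(11/30 + 16240)) = -272452759/(990264621*487211/30) = -272452759/990264621*30/487211 = -2724527590/160822605420677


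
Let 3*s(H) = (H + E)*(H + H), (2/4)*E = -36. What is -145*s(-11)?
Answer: -264770/3 ≈ -88257.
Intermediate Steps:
E = -72 (E = 2*(-36) = -72)
s(H) = 2*H*(-72 + H)/3 (s(H) = ((H - 72)*(H + H))/3 = ((-72 + H)*(2*H))/3 = (2*H*(-72 + H))/3 = 2*H*(-72 + H)/3)
-145*s(-11) = -290*(-11)*(-72 - 11)/3 = -290*(-11)*(-83)/3 = -145*1826/3 = -264770/3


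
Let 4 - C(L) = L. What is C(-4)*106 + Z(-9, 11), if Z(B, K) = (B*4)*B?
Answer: 1172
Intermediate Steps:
C(L) = 4 - L
Z(B, K) = 4*B² (Z(B, K) = (4*B)*B = 4*B²)
C(-4)*106 + Z(-9, 11) = (4 - 1*(-4))*106 + 4*(-9)² = (4 + 4)*106 + 4*81 = 8*106 + 324 = 848 + 324 = 1172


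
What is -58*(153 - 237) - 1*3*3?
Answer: 4863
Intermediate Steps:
-58*(153 - 237) - 1*3*3 = -58*(-84) - 3*3 = 4872 - 9 = 4863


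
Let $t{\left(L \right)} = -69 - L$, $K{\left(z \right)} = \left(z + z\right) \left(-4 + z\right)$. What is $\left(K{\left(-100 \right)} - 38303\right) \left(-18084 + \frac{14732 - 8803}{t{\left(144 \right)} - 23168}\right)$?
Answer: $\frac{7400757311299}{23381} \approx 3.1653 \cdot 10^{8}$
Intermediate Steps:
$K{\left(z \right)} = 2 z \left(-4 + z\right)$
$\left(K{\left(-100 \right)} - 38303\right) \left(-18084 + \frac{14732 - 8803}{t{\left(144 \right)} - 23168}\right) = \left(2 \left(-100\right) \left(-4 - 100\right) - 38303\right) \left(-18084 + \frac{14732 - 8803}{\left(-69 - 144\right) - 23168}\right) = \left(2 \left(-100\right) \left(-104\right) - 38303\right) \left(-18084 + \frac{5929}{\left(-69 - 144\right) - 23168}\right) = \left(20800 - 38303\right) \left(-18084 + \frac{5929}{-213 - 23168}\right) = - 17503 \left(-18084 + \frac{5929}{-23381}\right) = - 17503 \left(-18084 + 5929 \left(- \frac{1}{23381}\right)\right) = - 17503 \left(-18084 - \frac{5929}{23381}\right) = \left(-17503\right) \left(- \frac{422827933}{23381}\right) = \frac{7400757311299}{23381}$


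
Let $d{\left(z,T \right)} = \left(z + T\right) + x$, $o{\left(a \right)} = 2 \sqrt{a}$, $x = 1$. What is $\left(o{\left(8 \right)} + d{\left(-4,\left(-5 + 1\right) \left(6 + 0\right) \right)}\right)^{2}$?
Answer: $761 - 216 \sqrt{2} \approx 455.53$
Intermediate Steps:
$d{\left(z,T \right)} = 1 + T + z$ ($d{\left(z,T \right)} = \left(z + T\right) + 1 = \left(T + z\right) + 1 = 1 + T + z$)
$\left(o{\left(8 \right)} + d{\left(-4,\left(-5 + 1\right) \left(6 + 0\right) \right)}\right)^{2} = \left(2 \sqrt{8} + \left(1 + \left(-5 + 1\right) \left(6 + 0\right) - 4\right)\right)^{2} = \left(2 \cdot 2 \sqrt{2} - 27\right)^{2} = \left(4 \sqrt{2} - 27\right)^{2} = \left(-27 + 4 \sqrt{2}\right)^{2}$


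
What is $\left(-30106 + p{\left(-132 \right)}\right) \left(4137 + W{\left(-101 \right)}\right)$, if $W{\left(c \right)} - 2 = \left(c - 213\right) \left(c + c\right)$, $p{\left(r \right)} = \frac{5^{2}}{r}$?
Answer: $- \frac{268512406639}{132} \approx -2.0342 \cdot 10^{9}$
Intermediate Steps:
$p{\left(r \right)} = \frac{25}{r}$
$W{\left(c \right)} = 2 + 2 c \left(-213 + c\right)$ ($W{\left(c \right)} = 2 + \left(c - 213\right) \left(c + c\right) = 2 + \left(-213 + c\right) 2 c = 2 + 2 c \left(-213 + c\right)$)
$\left(-30106 + p{\left(-132 \right)}\right) \left(4137 + W{\left(-101 \right)}\right) = \left(-30106 + \frac{25}{-132}\right) \left(4137 + \left(2 - -43026 + 2 \left(-101\right)^{2}\right)\right) = \left(-30106 + 25 \left(- \frac{1}{132}\right)\right) \left(4137 + \left(2 + 43026 + 2 \cdot 10201\right)\right) = \left(-30106 - \frac{25}{132}\right) \left(4137 + \left(2 + 43026 + 20402\right)\right) = - \frac{3974017 \left(4137 + 63430\right)}{132} = \left(- \frac{3974017}{132}\right) 67567 = - \frac{268512406639}{132}$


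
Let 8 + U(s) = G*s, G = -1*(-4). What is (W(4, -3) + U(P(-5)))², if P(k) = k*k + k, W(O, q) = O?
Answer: 5776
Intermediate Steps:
G = 4
P(k) = k + k² (P(k) = k² + k = k + k²)
U(s) = -8 + 4*s
(W(4, -3) + U(P(-5)))² = (4 + (-8 + 4*(-5*(1 - 5))))² = (4 + (-8 + 4*(-5*(-4))))² = (4 + (-8 + 4*20))² = (4 + (-8 + 80))² = (4 + 72)² = 76² = 5776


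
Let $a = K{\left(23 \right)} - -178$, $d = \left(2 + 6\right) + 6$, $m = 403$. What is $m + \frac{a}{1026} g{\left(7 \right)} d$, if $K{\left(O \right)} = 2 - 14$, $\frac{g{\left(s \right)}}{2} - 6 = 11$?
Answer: $\frac{246247}{513} \approx 480.01$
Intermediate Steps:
$g{\left(s \right)} = 34$ ($g{\left(s \right)} = 12 + 2 \cdot 11 = 12 + 22 = 34$)
$d = 14$ ($d = 8 + 6 = 14$)
$K{\left(O \right)} = -12$ ($K{\left(O \right)} = 2 - 14 = -12$)
$a = 166$ ($a = -12 - -178 = -12 + 178 = 166$)
$m + \frac{a}{1026} g{\left(7 \right)} d = 403 + \frac{166}{1026} \cdot 34 \cdot 14 = 403 + 166 \cdot \frac{1}{1026} \cdot 476 = 403 + \frac{83}{513} \cdot 476 = 403 + \frac{39508}{513} = \frac{246247}{513}$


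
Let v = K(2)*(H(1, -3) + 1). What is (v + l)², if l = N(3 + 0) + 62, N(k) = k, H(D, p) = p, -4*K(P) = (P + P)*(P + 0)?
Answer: 4761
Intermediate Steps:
K(P) = -P²/2 (K(P) = -(P + P)*(P + 0)/4 = -2*P*P/4 = -P²/2)
v = 4 (v = (-½*2²)*(-3 + 1) = -½*4*(-2) = -2*(-2) = 4)
l = 65 (l = (3 + 0) + 62 = 3 + 62 = 65)
(v + l)² = (4 + 65)² = 69² = 4761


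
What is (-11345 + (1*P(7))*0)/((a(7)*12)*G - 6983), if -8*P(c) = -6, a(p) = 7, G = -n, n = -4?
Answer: 11345/6647 ≈ 1.7068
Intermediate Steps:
G = 4 (G = -1*(-4) = 4)
P(c) = ¾ (P(c) = -⅛*(-6) = ¾)
(-11345 + (1*P(7))*0)/((a(7)*12)*G - 6983) = (-11345 + (1*(¾))*0)/((7*12)*4 - 6983) = (-11345 + (¾)*0)/(84*4 - 6983) = (-11345 + 0)/(336 - 6983) = -11345/(-6647) = -11345*(-1/6647) = 11345/6647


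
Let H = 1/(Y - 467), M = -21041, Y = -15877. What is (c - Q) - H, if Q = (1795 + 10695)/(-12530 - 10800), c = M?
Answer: -802284528643/38130552 ≈ -21040.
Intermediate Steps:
c = -21041
Q = -1249/2333 (Q = 12490/(-23330) = 12490*(-1/23330) = -1249/2333 ≈ -0.53536)
H = -1/16344 (H = 1/(-15877 - 467) = 1/(-16344) = -1/16344 ≈ -6.1185e-5)
(c - Q) - H = (-21041 - 1*(-1249/2333)) - 1*(-1/16344) = (-21041 + 1249/2333) + 1/16344 = -49087404/2333 + 1/16344 = -802284528643/38130552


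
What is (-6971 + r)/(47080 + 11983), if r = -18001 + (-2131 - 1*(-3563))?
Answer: -23540/59063 ≈ -0.39856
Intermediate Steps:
r = -16569 (r = -18001 + (-2131 + 3563) = -18001 + 1432 = -16569)
(-6971 + r)/(47080 + 11983) = (-6971 - 16569)/(47080 + 11983) = -23540/59063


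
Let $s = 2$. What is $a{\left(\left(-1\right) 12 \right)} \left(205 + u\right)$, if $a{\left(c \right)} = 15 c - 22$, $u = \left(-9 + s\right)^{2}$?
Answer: $-51308$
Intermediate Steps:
$u = 49$ ($u = \left(-9 + 2\right)^{2} = \left(-7\right)^{2} = 49$)
$a{\left(c \right)} = -22 + 15 c$
$a{\left(\left(-1\right) 12 \right)} \left(205 + u\right) = \left(-22 + 15 \left(\left(-1\right) 12\right)\right) \left(205 + 49\right) = \left(-22 + 15 \left(-12\right)\right) 254 = \left(-22 - 180\right) 254 = \left(-202\right) 254 = -51308$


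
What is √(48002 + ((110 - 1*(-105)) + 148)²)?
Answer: √179771 ≈ 423.99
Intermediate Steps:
√(48002 + ((110 - 1*(-105)) + 148)²) = √(48002 + ((110 + 105) + 148)²) = √(48002 + (215 + 148)²) = √(48002 + 363²) = √(48002 + 131769) = √179771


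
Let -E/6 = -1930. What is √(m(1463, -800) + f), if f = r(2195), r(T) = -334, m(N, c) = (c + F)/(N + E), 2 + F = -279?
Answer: I*√56834129049/13043 ≈ 18.278*I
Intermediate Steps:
F = -281 (F = -2 - 279 = -281)
E = 11580 (E = -6*(-1930) = 11580)
m(N, c) = (-281 + c)/(11580 + N) (m(N, c) = (c - 281)/(N + 11580) = (-281 + c)/(11580 + N))
f = -334
√(m(1463, -800) + f) = √((-281 - 800)/(11580 + 1463) - 334) = √(-1081/13043 - 334) = √(-4357443/13043) = I*√56834129049/13043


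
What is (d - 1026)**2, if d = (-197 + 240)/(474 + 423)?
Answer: 846913437841/804609 ≈ 1.0526e+6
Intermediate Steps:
d = 43/897 ≈ 0.047938
(d - 1026)**2 = (43/897 - 1026)**2 = (-920279/897)**2 = 846913437841/804609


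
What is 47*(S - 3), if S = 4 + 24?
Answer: 1175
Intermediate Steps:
S = 28
47*(S - 3) = 47*(28 - 3) = 47*25 = 1175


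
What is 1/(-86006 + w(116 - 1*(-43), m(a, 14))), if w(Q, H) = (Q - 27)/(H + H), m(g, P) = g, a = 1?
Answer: -1/85940 ≈ -1.1636e-5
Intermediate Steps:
w(Q, H) = (-27 + Q)/(2*H) (w(Q, H) = (-27 + Q)/((2*H)) = (-27 + Q)*(1/(2*H)) = (-27 + Q)/(2*H))
1/(-86006 + w(116 - 1*(-43), m(a, 14))) = 1/(-86006 + (½)*(-27 + (116 - 1*(-43)))/1) = 1/(-86006 + (½)*1*(-27 + (116 + 43))) = 1/(-86006 + (½)*1*(-27 + 159)) = 1/(-86006 + (½)*1*132) = 1/(-86006 + 66) = 1/(-85940) = -1/85940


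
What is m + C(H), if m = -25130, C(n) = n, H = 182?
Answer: -24948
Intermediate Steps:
m + C(H) = -25130 + 182 = -24948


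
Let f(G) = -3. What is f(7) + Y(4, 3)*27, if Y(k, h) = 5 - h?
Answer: 51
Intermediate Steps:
f(7) + Y(4, 3)*27 = -3 + (5 - 1*3)*27 = -3 + (5 - 3)*27 = -3 + 2*27 = -3 + 54 = 51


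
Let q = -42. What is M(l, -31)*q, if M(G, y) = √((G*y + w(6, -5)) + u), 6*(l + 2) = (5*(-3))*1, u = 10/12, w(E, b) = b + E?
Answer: -28*√318 ≈ -499.31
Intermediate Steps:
w(E, b) = E + b
u = ⅚ (u = 10*(1/12) = ⅚ ≈ 0.83333)
l = -9/2 (l = -2 + ((5*(-3))*1)/6 = -2 + (-15*1)/6 = -2 + (⅙)*(-15) = -2 - 5/2 = -9/2 ≈ -4.5000)
M(G, y) = √(11/6 + G*y) (M(G, y) = √((G*y + (6 - 5)) + ⅚) = √((G*y + 1) + ⅚) = √((1 + G*y) + ⅚) = √(11/6 + G*y))
M(l, -31)*q = (√(66 + 36*(-9/2)*(-31))/6)*(-42) = (√(66 + 5022)/6)*(-42) = (√5088/6)*(-42) = ((4*√318)/6)*(-42) = (2*√318/3)*(-42) = -28*√318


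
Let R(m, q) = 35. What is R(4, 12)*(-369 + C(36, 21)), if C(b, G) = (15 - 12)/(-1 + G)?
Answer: -51639/4 ≈ -12910.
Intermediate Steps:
C(b, G) = 3/(-1 + G)
R(4, 12)*(-369 + C(36, 21)) = 35*(-369 + 3/(-1 + 21)) = 35*(-369 + 3/20) = 35*(-7377/20) = -51639/4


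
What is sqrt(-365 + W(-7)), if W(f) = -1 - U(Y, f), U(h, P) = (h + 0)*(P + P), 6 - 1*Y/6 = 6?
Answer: I*sqrt(366) ≈ 19.131*I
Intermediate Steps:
Y = 0 (Y = 36 - 6*6 = 36 - 36 = 0)
U(h, P) = 2*P*h (U(h, P) = h*(2*P) = 2*P*h)
W(f) = -1 (W(f) = -1 - 2*f*0 = -1 - 1*0 = -1 + 0 = -1)
sqrt(-365 + W(-7)) = sqrt(-365 - 1) = sqrt(-366) = I*sqrt(366)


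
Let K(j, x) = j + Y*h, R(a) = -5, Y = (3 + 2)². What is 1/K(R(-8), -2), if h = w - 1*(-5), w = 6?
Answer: 1/270 ≈ 0.0037037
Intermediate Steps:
h = 11 (h = 6 - 1*(-5) = 6 + 5 = 11)
Y = 25 (Y = 5² = 25)
K(j, x) = 275 + j (K(j, x) = j + 25*11 = j + 275 = 275 + j)
1/K(R(-8), -2) = 1/(275 - 5) = 1/270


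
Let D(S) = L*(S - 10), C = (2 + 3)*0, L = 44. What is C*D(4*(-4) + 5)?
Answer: 0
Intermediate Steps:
C = 0 (C = 5*0 = 0)
D(S) = -440 + 44*S (D(S) = 44*(S - 10) = 44*(-10 + S) = -440 + 44*S)
C*D(4*(-4) + 5) = 0*(-440 + 44*(4*(-4) + 5)) = 0*(-440 + 44*(-16 + 5)) = 0*(-440 + 44*(-11)) = 0*(-440 - 484) = 0*(-924) = 0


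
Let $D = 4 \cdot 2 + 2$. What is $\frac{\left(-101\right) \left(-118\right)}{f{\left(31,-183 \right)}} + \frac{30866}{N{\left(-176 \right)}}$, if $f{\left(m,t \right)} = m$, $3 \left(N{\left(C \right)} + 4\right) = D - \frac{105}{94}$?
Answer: $- \frac{266338598}{9083} \approx -29323.0$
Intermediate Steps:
$D = 10$ ($D = 8 + 2 = 10$)
$N{\left(C \right)} = - \frac{293}{282}$ ($N{\left(C \right)} = -4 + \frac{10 - \frac{105}{94}}{3} = -4 + \frac{1}{3} \cdot \frac{835}{94} = -4 + \frac{835}{282} = - \frac{293}{282}$)
$\frac{\left(-101\right) \left(-118\right)}{f{\left(31,-183 \right)}} + \frac{30866}{N{\left(-176 \right)}} = \frac{\left(-101\right) \left(-118\right)}{31} + \frac{30866}{- \frac{293}{282}} = 11918 \cdot \frac{1}{31} + 30866 \left(- \frac{282}{293}\right) = \frac{11918}{31} - \frac{8704212}{293} = - \frac{266338598}{9083}$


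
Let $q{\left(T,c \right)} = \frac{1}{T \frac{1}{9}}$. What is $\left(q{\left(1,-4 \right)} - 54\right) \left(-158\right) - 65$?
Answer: $7045$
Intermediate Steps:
$q{\left(T,c \right)} = \frac{9}{T}$ ($q{\left(T,c \right)} = \frac{1}{T \frac{1}{9}} = \frac{1}{\frac{1}{9} T} = \frac{9}{T}$)
$\left(q{\left(1,-4 \right)} - 54\right) \left(-158\right) - 65 = \left(\frac{9}{1} - 54\right) \left(-158\right) - 65 = \left(9 \cdot 1 - 54\right) \left(-158\right) - 65 = \left(9 - 54\right) \left(-158\right) - 65 = \left(-45\right) \left(-158\right) - 65 = 7110 - 65 = 7045$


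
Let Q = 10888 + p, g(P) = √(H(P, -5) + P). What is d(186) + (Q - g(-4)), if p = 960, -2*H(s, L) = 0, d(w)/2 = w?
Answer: 12220 - 2*I ≈ 12220.0 - 2.0*I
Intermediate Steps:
d(w) = 2*w
H(s, L) = 0 (H(s, L) = -½*0 = 0)
g(P) = √P (g(P) = √(0 + P) = √P)
Q = 11848 (Q = 10888 + 960 = 11848)
d(186) + (Q - g(-4)) = 2*186 + (11848 - √(-4)) = 372 + (11848 - 2*I) = 12220 - 2*I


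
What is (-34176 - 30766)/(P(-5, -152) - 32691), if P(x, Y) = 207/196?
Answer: 12728632/6407229 ≈ 1.9866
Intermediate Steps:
P(x, Y) = 207/196 (P(x, Y) = 207*(1/196) = 207/196)
(-34176 - 30766)/(P(-5, -152) - 32691) = (-34176 - 30766)/(207/196 - 32691) = -64942/(-6407229/196) = -64942*(-196/6407229) = 12728632/6407229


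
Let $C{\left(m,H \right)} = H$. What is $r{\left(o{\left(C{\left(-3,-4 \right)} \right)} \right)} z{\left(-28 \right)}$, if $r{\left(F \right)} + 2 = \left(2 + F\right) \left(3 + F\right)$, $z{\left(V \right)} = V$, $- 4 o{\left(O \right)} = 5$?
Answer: $\frac{77}{4} \approx 19.25$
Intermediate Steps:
$o{\left(O \right)} = - \frac{5}{4}$ ($o{\left(O \right)} = \left(- \frac{1}{4}\right) 5 = - \frac{5}{4}$)
$r{\left(F \right)} = -2 + \left(2 + F\right) \left(3 + F\right)$
$r{\left(o{\left(C{\left(-3,-4 \right)} \right)} \right)} z{\left(-28 \right)} = \left(4 + \left(- \frac{5}{4}\right)^{2} + 5 \left(- \frac{5}{4}\right)\right) \left(-28\right) = \left(4 + \frac{25}{16} - \frac{25}{4}\right) \left(-28\right) = \left(- \frac{11}{16}\right) \left(-28\right) = \frac{77}{4}$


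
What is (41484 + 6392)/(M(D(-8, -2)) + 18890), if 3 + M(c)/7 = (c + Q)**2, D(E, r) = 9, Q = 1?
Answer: 47876/19569 ≈ 2.4465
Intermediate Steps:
M(c) = -21 + 7*(1 + c)**2 (M(c) = -21 + 7*(c + 1)**2 = -21 + 7*(1 + c)**2)
(41484 + 6392)/(M(D(-8, -2)) + 18890) = (41484 + 6392)/((-21 + 7*(1 + 9)**2) + 18890) = 47876/((-21 + 7*10**2) + 18890) = 47876/((-21 + 7*100) + 18890) = 47876/((-21 + 700) + 18890) = 47876/(679 + 18890) = 47876/19569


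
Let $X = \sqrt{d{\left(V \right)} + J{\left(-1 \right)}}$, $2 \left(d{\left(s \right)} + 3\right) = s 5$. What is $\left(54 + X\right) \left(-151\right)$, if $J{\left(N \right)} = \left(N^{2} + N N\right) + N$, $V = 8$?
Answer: $-8154 - 453 \sqrt{2} \approx -8794.6$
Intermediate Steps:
$d{\left(s \right)} = -3 + \frac{5 s}{2}$ ($d{\left(s \right)} = -3 + \frac{s 5}{2} = -3 + \frac{5 s}{2}$)
$J{\left(N \right)} = N + 2 N^{2}$ ($J{\left(N \right)} = \left(N^{2} + N^{2}\right) + N = 2 N^{2} + N = N + 2 N^{2}$)
$X = 3 \sqrt{2}$ ($X = \sqrt{\left(-3 + \frac{5}{2} \cdot 8\right) - \left(1 + 2 \left(-1\right)\right)} = \sqrt{\left(-3 + 20\right) - \left(1 - 2\right)} = \sqrt{17 - -1} = \sqrt{17 + 1} = \sqrt{18} = 3 \sqrt{2} \approx 4.2426$)
$\left(54 + X\right) \left(-151\right) = \left(54 + 3 \sqrt{2}\right) \left(-151\right) = -8154 - 453 \sqrt{2}$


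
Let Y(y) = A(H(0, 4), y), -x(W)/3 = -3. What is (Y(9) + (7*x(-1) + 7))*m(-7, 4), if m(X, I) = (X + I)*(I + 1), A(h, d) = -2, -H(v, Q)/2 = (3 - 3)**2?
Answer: -1020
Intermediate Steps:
x(W) = 9 (x(W) = -3*(-3) = 9)
H(v, Q) = 0 (H(v, Q) = -2*(3 - 3)**2 = -2*0**2 = -2*0 = 0)
m(X, I) = (1 + I)*(I + X) (m(X, I) = (I + X)*(1 + I) = (1 + I)*(I + X))
Y(y) = -2
(Y(9) + (7*x(-1) + 7))*m(-7, 4) = (-2 + (7*9 + 7))*(4 - 7 + 4**2 + 4*(-7)) = (-2 + (63 + 7))*(4 - 7 + 16 - 28) = (-2 + 70)*(-15) = 68*(-15) = -1020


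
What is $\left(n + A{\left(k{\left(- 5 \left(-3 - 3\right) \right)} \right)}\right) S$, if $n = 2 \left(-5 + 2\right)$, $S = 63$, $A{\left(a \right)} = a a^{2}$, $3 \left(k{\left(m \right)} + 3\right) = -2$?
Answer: $- \frac{10451}{3} \approx -3483.7$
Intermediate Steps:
$k{\left(m \right)} = - \frac{11}{3}$ ($k{\left(m \right)} = -3 + \frac{1}{3} \left(-2\right) = -3 - \frac{2}{3} = - \frac{11}{3}$)
$A{\left(a \right)} = a^{3}$
$n = -6$ ($n = 2 \left(-3\right) = -6$)
$\left(n + A{\left(k{\left(- 5 \left(-3 - 3\right) \right)} \right)}\right) S = \left(-6 + \left(- \frac{11}{3}\right)^{3}\right) 63 = \left(-6 - \frac{1331}{27}\right) 63 = \left(- \frac{1493}{27}\right) 63 = - \frac{10451}{3}$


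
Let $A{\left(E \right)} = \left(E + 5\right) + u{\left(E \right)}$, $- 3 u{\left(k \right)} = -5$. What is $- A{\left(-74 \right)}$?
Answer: $\frac{202}{3} \approx 67.333$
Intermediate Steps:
$u{\left(k \right)} = \frac{5}{3}$ ($u{\left(k \right)} = \left(- \frac{1}{3}\right) \left(-5\right) = \frac{5}{3}$)
$A{\left(E \right)} = \frac{20}{3} + E$ ($A{\left(E \right)} = \left(E + 5\right) + \frac{5}{3} = \left(5 + E\right) + \frac{5}{3} = \frac{20}{3} + E$)
$- A{\left(-74 \right)} = - (\frac{20}{3} - 74) = \left(-1\right) \left(- \frac{202}{3}\right) = \frac{202}{3}$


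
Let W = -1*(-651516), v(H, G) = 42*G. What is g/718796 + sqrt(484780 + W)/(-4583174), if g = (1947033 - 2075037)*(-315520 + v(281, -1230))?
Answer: 11750127180/179699 - sqrt(284074)/2291587 ≈ 65388.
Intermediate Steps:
W = 651516
g = 47000508720 (g = (1947033 - 2075037)*(-315520 + 42*(-1230)) = -128004*(-315520 - 51660) = -128004*(-367180) = 47000508720)
g/718796 + sqrt(484780 + W)/(-4583174) = 47000508720/718796 + sqrt(484780 + 651516)/(-4583174) = 47000508720*(1/718796) + sqrt(1136296)*(-1/4583174) = 11750127180/179699 + (2*sqrt(284074))*(-1/4583174) = 11750127180/179699 - sqrt(284074)/2291587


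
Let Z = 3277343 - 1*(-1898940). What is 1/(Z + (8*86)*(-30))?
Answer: 1/5155643 ≈ 1.9396e-7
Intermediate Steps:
Z = 5176283 (Z = 3277343 + 1898940 = 5176283)
1/(Z + (8*86)*(-30)) = 1/(5176283 + (8*86)*(-30)) = 1/(5176283 + 688*(-30)) = 1/(5176283 - 20640) = 1/5155643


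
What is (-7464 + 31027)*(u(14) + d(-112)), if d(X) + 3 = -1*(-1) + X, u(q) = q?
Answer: -2356300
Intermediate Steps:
d(X) = -2 + X (d(X) = -3 + (-1*(-1) + X) = -3 + (1 + X) = -2 + X)
(-7464 + 31027)*(u(14) + d(-112)) = (-7464 + 31027)*(14 + (-2 - 112)) = 23563*(14 - 114) = 23563*(-100) = -2356300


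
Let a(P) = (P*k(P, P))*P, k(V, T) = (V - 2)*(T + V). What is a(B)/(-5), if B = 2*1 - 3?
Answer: -6/5 ≈ -1.2000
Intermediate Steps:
k(V, T) = (-2 + V)*(T + V)
B = -1 (B = 2 - 3 = -1)
a(P) = P²*(-4*P + 2*P²) (a(P) = (P*(P² - 2*P - 2*P + P*P))*P = (P*(P² - 2*P - 2*P + P²))*P = (P*(-4*P + 2*P²))*P = P²*(-4*P + 2*P²))
a(B)/(-5) = (2*(-1)³*(-2 - 1))/(-5) = (2*(-1)*(-3))*(-⅕) = 6*(-⅕) = -6/5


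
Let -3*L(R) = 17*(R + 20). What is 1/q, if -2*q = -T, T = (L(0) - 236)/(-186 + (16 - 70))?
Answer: 180/131 ≈ 1.3740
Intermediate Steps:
L(R) = -340/3 - 17*R/3 (L(R) = -17*(R + 20)/3 = -17*(20 + R)/3 = -(340 + 17*R)/3 = -340/3 - 17*R/3)
T = 131/90 (T = ((-340/3 - 17/3*0) - 236)/(-186 + (16 - 70)) = ((-340/3 + 0) - 236)/(-186 - 54) = (-340/3 - 236)/(-240) = -1048/3*(-1/240) = 131/90 ≈ 1.4556)
q = 131/180 (q = -(-1)*131/(2*90) = -½*(-131/90) = 131/180 ≈ 0.72778)
1/q = 1/(131/180) = 180/131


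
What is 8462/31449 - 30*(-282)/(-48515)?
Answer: 28895078/305149647 ≈ 0.094692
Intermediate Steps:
8462/31449 - 30*(-282)/(-48515) = 8462*(1/31449) + 8460*(-1/48515) = 8462/31449 - 1692/9703 = 28895078/305149647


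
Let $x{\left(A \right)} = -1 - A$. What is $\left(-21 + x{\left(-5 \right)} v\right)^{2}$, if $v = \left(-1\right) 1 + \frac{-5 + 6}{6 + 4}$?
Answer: $\frac{15129}{25} \approx 605.16$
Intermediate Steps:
$v = - \frac{9}{10}$ ($v = -1 + 1 \cdot \frac{1}{10} = -1 + \frac{1}{10} = - \frac{9}{10} \approx -0.9$)
$\left(-21 + x{\left(-5 \right)} v\right)^{2} = \left(-21 + \left(-1 - -5\right) \left(- \frac{9}{10}\right)\right)^{2} = \left(-21 + \left(-1 + 5\right) \left(- \frac{9}{10}\right)\right)^{2} = \left(-21 + 4 \left(- \frac{9}{10}\right)\right)^{2} = \left(-21 - \frac{18}{5}\right)^{2} = \left(- \frac{123}{5}\right)^{2} = \frac{15129}{25}$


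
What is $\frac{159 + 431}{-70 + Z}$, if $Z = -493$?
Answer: $- \frac{590}{563} \approx -1.048$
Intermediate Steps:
$\frac{159 + 431}{-70 + Z} = \frac{159 + 431}{-70 - 493} = \frac{590}{-563} = 590 \left(- \frac{1}{563}\right) = - \frac{590}{563}$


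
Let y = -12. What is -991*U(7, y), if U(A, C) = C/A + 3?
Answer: -8919/7 ≈ -1274.1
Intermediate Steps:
U(A, C) = 3 + C/A
-991*U(7, y) = -991*(3 - 12/7) = -991*9/7 = -8919/7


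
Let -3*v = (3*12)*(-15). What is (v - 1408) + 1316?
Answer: 88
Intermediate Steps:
v = 180 (v = -3*12*(-15)/3 = -12*(-15) = -1/3*(-540) = 180)
(v - 1408) + 1316 = (180 - 1408) + 1316 = -1228 + 1316 = 88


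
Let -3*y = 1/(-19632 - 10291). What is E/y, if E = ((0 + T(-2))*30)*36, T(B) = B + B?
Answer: -387802080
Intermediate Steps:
T(B) = 2*B
y = 1/89769 (y = -1/(3*(-19632 - 10291)) = -⅓/(-29923) = -⅓*(-1/29923) = 1/89769 ≈ 1.1140e-5)
E = -4320 (E = ((0 + 2*(-2))*30)*36 = ((0 - 4)*30)*36 = -4*30*36 = -120*36 = -4320)
E/y = -4320/1/89769 = -4320*89769 = -387802080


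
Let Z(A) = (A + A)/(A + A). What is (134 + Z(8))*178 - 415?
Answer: 23615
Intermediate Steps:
Z(A) = 1 (Z(A) = (2*A)/((2*A)) = (2*A)*(1/(2*A)) = 1)
(134 + Z(8))*178 - 415 = (134 + 1)*178 - 415 = 135*178 - 415 = 24030 - 415 = 23615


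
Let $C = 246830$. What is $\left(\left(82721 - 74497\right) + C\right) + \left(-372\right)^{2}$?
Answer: $393438$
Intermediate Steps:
$\left(\left(82721 - 74497\right) + C\right) + \left(-372\right)^{2} = \left(\left(82721 - 74497\right) + 246830\right) + \left(-372\right)^{2} = \left(8224 + 246830\right) + 138384 = 255054 + 138384 = 393438$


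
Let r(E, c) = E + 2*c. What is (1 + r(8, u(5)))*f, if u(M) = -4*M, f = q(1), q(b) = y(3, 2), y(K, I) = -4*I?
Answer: 248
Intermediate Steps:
q(b) = -8 (q(b) = -4*2 = -8)
f = -8
(1 + r(8, u(5)))*f = (1 + (8 + 2*(-4*5)))*(-8) = (1 + (8 + 2*(-20)))*(-8) = (1 + (8 - 40))*(-8) = (1 - 32)*(-8) = -31*(-8) = 248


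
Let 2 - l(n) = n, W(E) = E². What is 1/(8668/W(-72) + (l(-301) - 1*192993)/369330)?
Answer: 15955056/18353729 ≈ 0.86931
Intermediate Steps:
l(n) = 2 - n
1/(8668/W(-72) + (l(-301) - 1*192993)/369330) = 1/(8668/((-72)²) + ((2 - 1*(-301)) - 1*192993)/369330) = 1/(8668/5184 + ((2 + 301) - 192993)*(1/369330)) = 1/(8668*(1/5184) + (303 - 192993)*(1/369330)) = 1/(2167/1296 - 192690*1/369330) = 1/(2167/1296 - 6423/12311) = 1/(18353729/15955056) = 15955056/18353729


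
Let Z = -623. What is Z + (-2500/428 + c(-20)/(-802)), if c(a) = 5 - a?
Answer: -53966047/85814 ≈ -628.87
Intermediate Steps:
Z + (-2500/428 + c(-20)/(-802)) = -623 + (-2500/428 + (5 - 1*(-20))/(-802)) = -623 + (-2500*1/428 + (5 + 20)*(-1/802)) = -623 + (-625/107 + 25*(-1/802)) = -623 + (-625/107 - 25/802) = -623 - 503925/85814 = -53966047/85814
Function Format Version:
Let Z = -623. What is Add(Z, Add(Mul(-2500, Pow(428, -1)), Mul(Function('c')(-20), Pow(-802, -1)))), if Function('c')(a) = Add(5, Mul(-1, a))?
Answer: Rational(-53966047, 85814) ≈ -628.87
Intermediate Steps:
Add(Z, Add(Mul(-2500, Pow(428, -1)), Mul(Function('c')(-20), Pow(-802, -1)))) = Add(-623, Add(Mul(-2500, Pow(428, -1)), Mul(Add(5, Mul(-1, -20)), Pow(-802, -1)))) = Add(-623, Add(Mul(-2500, Rational(1, 428)), Mul(Add(5, 20), Rational(-1, 802)))) = Add(-623, Add(Rational(-625, 107), Mul(25, Rational(-1, 802)))) = Add(-623, Add(Rational(-625, 107), Rational(-25, 802))) = Add(-623, Rational(-503925, 85814)) = Rational(-53966047, 85814)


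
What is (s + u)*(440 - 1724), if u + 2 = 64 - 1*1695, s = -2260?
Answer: 4998612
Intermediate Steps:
u = -1633 (u = -2 + (64 - 1*1695) = -2 + (64 - 1695) = -2 - 1631 = -1633)
(s + u)*(440 - 1724) = (-2260 - 1633)*(440 - 1724) = -3893*(-1284) = 4998612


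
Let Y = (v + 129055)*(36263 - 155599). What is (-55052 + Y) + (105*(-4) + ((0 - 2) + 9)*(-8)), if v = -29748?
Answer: -11850955680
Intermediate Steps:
Y = -11850900152 (Y = (-29748 + 129055)*(36263 - 155599) = 99307*(-119336) = -11850900152)
(-55052 + Y) + (105*(-4) + ((0 - 2) + 9)*(-8)) = (-55052 - 11850900152) + (105*(-4) + ((0 - 2) + 9)*(-8)) = -11850955204 + (-420 + (-2 + 9)*(-8)) = -11850955204 + (-420 + 7*(-8)) = -11850955204 + (-420 - 56) = -11850955204 - 476 = -11850955680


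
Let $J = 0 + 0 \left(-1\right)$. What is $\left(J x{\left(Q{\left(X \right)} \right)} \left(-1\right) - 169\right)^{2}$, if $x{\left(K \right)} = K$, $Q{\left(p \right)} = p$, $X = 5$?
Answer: $28561$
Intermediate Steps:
$J = 0$ ($J = 0 + 0 = 0$)
$\left(J x{\left(Q{\left(X \right)} \right)} \left(-1\right) - 169\right)^{2} = \left(0 \cdot 5 \left(-1\right) - 169\right)^{2} = \left(0 \left(-1\right) - 169\right)^{2} = \left(0 - 169\right)^{2} = \left(-169\right)^{2} = 28561$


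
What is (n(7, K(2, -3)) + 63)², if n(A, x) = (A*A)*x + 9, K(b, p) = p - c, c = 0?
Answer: 5625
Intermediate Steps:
K(b, p) = p (K(b, p) = p - 1*0 = p + 0 = p)
n(A, x) = 9 + x*A² (n(A, x) = A²*x + 9 = x*A² + 9 = 9 + x*A²)
(n(7, K(2, -3)) + 63)² = ((9 - 3*7²) + 63)² = ((9 - 3*49) + 63)² = ((9 - 147) + 63)² = (-138 + 63)² = (-75)² = 5625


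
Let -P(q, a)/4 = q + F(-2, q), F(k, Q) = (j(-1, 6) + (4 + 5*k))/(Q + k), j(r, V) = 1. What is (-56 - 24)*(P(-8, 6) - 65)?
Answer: 2800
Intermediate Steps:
F(k, Q) = (5 + 5*k)/(Q + k) (F(k, Q) = (1 + (4 + 5*k))/(Q + k) = (5 + 5*k)/(Q + k))
P(q, a) = -4*q + 20/(-2 + q) (P(q, a) = -4*(q + 5*(1 - 2)/(q - 2)) = -4*(q + 5*(-1)/(-2 + q)) = -4*(q - 5/(-2 + q)) = -4*q + 20/(-2 + q))
(-56 - 24)*(P(-8, 6) - 65) = (-56 - 24)*(4*(5 - 1*(-8)*(-2 - 8))/(-2 - 8) - 65) = -80*(4*(5 - 1*(-8)*(-10))/(-10) - 65) = -80*(4*(-⅒)*(5 - 80) - 65) = -80*(4*(-⅒)*(-75) - 65) = -80*(30 - 65) = -80*(-35) = 2800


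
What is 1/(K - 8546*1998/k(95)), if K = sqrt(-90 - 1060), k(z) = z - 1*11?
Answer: -9960363/2024670078631 - 245*I*sqrt(46)/2024670078631 ≈ -4.9195e-6 - 8.2071e-10*I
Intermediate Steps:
k(z) = -11 + z (k(z) = z - 11 = -11 + z)
K = 5*I*sqrt(46) (K = sqrt(-1150) = 5*I*sqrt(46) ≈ 33.912*I)
1/(K - 8546*1998/k(95)) = 1/(5*I*sqrt(46) - 8546*1998/(-11 + 95)) = 1/(5*I*sqrt(46) - 8546/(84*(1/1998))) = 1/(5*I*sqrt(46) - 8546/14/333) = 1/(5*I*sqrt(46) - 8546*333/14) = 1/(5*I*sqrt(46) - 1422909/7) = 1/(-1422909/7 + 5*I*sqrt(46))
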